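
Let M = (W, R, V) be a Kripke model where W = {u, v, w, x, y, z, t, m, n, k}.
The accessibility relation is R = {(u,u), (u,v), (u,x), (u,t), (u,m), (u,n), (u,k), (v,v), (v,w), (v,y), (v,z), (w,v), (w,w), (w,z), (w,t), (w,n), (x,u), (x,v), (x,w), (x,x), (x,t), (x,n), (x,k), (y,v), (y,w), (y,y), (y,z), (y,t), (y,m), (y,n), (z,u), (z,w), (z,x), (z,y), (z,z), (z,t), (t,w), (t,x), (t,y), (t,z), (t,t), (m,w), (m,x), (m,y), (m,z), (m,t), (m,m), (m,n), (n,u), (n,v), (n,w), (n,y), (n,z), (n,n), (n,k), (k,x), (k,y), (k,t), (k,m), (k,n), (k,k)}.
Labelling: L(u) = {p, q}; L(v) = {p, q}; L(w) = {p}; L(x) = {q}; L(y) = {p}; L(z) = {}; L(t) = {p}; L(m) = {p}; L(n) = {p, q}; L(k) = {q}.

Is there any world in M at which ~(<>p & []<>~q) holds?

No

Recall that []ψ holds at a world iff ψ holds at every accessible world, and <>ψ holds iff ψ holds at some accessible world.
Let φ = ~(<>p & []<>~q). Evaluate φ at each world:
  u (successors {u, v, x, t, m, n, k}): φ is false.
  v (successors {v, w, y, z}): φ is false.
  w (successors {v, w, z, t, n}): φ is false.
  x (successors {u, v, w, x, t, n, k}): φ is false.
  y (successors {v, w, y, z, t, m, n}): φ is false.
  z (successors {u, w, x, y, z, t}): φ is false.
  t (successors {w, x, y, z, t}): φ is false.
  m (successors {w, x, y, z, t, m, n}): φ is false.
  n (successors {u, v, w, y, z, n, k}): φ is false.
  k (successors {x, y, t, m, n, k}): φ is false.
For instance, at y:
  At y: <>p & []<>~q is true, so ~(<>p & []<>~q) is false.
    At y: <>p is true, []<>~q is true, so <>p & []<>~q is true.
      At y: <>p requires p at some successor in {v, w, y, z, t, m, n}.
        p holds at v, so <>p is true at y.
      At y: []<>~q requires <>~q at every successor {v, w, y, z, t, m, n}.
        At v: <>~q is true.
        At w: <>~q is true.
        At y: <>~q is true.
        At z: <>~q is true.
        At t: <>~q is true.
        At m: <>~q is true.
        At n: <>~q is true.
      So []<>~q is true at y.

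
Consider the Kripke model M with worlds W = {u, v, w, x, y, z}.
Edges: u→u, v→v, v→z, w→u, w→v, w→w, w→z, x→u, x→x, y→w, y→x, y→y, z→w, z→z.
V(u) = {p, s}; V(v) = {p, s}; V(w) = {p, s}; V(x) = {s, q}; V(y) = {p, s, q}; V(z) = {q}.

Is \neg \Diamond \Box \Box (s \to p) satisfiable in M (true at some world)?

No

Let φ = \neg \Diamond \Box \Box (s \to p). Evaluate φ at each world:
  u (successors {u}): φ is false.
  v (successors {v, z}): φ is false.
  w (successors {u, v, w, z}): φ is false.
  x (successors {u, x}): φ is false.
  y (successors {w, x, y}): φ is false.
  z (successors {w, z}): φ is false.
For instance, at u:
  At u: \Diamond \Box \Box (s \to p) is true, so \neg \Diamond \Box \Box (s \to p) is false.
    At u: \Diamond \Box \Box (s \to p) requires \Box \Box (s \to p) at some successor in {u}.
      \Box \Box (s \to p) holds at u, so \Diamond \Box \Box (s \to p) is true at u.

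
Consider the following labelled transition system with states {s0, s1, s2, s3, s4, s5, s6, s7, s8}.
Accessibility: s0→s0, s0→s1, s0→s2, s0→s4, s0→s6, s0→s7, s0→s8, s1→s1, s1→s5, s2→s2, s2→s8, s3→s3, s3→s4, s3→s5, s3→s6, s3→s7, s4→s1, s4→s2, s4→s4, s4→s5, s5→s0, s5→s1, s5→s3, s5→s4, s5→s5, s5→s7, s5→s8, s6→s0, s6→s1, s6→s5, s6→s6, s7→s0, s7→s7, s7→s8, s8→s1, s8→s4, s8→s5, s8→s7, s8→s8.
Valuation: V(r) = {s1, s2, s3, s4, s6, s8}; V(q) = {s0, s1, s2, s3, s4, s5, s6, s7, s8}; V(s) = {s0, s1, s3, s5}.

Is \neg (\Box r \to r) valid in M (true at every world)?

No

Let φ = \neg (\Box r \to r). Evaluate φ at each world:
  s0 (successors {s0, s1, s2, s4, s6, s7, s8}): φ is false.
  s1 (successors {s1, s5}): φ is false.
  s2 (successors {s2, s8}): φ is false.
  s3 (successors {s3, s4, s5, s6, s7}): φ is false.
  s4 (successors {s1, s2, s4, s5}): φ is false.
  s5 (successors {s0, s1, s3, s4, s5, s7, s8}): φ is false.
  s6 (successors {s0, s1, s5, s6}): φ is false.
  s7 (successors {s0, s7, s8}): φ is false.
  s8 (successors {s1, s4, s5, s7, s8}): φ is false.
Detail at s0 (counterexample):
  At s0: \Box r \to r is true, so \neg (\Box r \to r) is false.
    At s0: \Box r is false, r is false, so \Box r \to r is true.
      At s0: \Box r requires r at every successor {s0, s1, s2, s4, s6, s7, s8}.
        r fails at s0, so \Box r is false at s0.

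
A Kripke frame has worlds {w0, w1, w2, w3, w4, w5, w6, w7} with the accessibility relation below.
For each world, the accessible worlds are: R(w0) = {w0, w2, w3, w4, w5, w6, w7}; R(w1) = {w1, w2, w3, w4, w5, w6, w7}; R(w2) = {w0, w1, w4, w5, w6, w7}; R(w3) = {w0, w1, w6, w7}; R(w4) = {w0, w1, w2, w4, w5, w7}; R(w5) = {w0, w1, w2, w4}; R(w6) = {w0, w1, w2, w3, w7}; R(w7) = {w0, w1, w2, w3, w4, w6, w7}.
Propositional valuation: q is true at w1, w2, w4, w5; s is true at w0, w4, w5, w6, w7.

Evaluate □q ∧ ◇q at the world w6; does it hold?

No

Recall that □ψ holds at a world iff ψ holds at every accessible world, and ◇ψ holds iff ψ holds at some accessible world.
At w6: □q is false, ◇q is true, so □q ∧ ◇q is false.
  At w6: □q requires q at every successor {w0, w1, w2, w3, w7}.
    q fails at w0, so □q is false at w6.
  At w6: ◇q requires q at some successor in {w0, w1, w2, w3, w7}.
    q holds at w1, so ◇q is true at w6.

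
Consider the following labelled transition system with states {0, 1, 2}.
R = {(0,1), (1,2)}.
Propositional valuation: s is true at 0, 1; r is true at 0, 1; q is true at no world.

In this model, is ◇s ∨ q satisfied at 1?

Recall that ◇ψ holds at a world iff ψ holds at some accessible world.
At 1: ◇s is false, q is false, so ◇s ∨ q is false.
  At 1: ◇s requires s at some successor in {2}.
    At 2: s is false.
  So ◇s is false at 1.

No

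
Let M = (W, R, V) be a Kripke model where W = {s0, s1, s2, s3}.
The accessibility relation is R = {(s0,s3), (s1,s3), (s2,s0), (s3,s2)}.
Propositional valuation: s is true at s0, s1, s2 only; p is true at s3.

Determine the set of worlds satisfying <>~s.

s0, s1

Recall that <>ψ holds at a world iff ψ holds at some accessible world.
Let φ = <>~s. Evaluate φ at each world:
  s0 (successors {s3}): φ is true.
  s1 (successors {s3}): φ is true.
  s2 (successors {s0}): φ is false.
  s3 (successors {s2}): φ is false.
For instance, at s1:
  At s1: <>~s requires ~s at some successor in {s3}.
    ~s holds at s3, so <>~s is true at s1.
Satisfying worlds: {s0, s1}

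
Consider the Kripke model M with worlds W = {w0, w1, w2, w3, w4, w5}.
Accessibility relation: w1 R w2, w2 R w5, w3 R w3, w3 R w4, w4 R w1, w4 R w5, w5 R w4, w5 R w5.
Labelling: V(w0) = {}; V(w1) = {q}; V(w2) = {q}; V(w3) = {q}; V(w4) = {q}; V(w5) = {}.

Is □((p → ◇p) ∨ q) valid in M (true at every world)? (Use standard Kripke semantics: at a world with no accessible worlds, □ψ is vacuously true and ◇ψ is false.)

Let φ = □((p → ◇p) ∨ q). Evaluate φ at each world:
  w0 (successors ∅): φ is true.
  w1 (successors {w2}): φ is true.
  w2 (successors {w5}): φ is true.
  w3 (successors {w3, w4}): φ is true.
  w4 (successors {w1, w5}): φ is true.
  w5 (successors {w4, w5}): φ is true.
For instance, at w2:
  At w2: □((p → ◇p) ∨ q) requires (p → ◇p) ∨ q at every successor {w5}.
      At w5: p → ◇p is true, q is false, so (p → ◇p) ∨ q is true.
  So □((p → ◇p) ∨ q) is true at w2.

Yes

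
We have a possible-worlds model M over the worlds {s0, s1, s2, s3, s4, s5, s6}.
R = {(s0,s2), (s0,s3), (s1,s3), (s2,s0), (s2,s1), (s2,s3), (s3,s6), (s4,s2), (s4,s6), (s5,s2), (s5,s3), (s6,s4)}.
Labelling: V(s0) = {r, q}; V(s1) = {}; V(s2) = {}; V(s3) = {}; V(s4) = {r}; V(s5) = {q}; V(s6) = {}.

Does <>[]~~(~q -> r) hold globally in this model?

Let φ = <>[]~~(~q -> r). Evaluate φ at each world:
  s0 (successors {s2, s3}): φ is false.
  s1 (successors {s3}): φ is false.
  s2 (successors {s0, s1, s3}): φ is false.
  s3 (successors {s6}): φ is true.
  s4 (successors {s2, s6}): φ is true.
  s5 (successors {s2, s3}): φ is false.
  s6 (successors {s4}): φ is false.
Detail at s0 (counterexample):
  At s0: <>[]~~(~q -> r) requires []~~(~q -> r) at some successor in {s2, s3}.
    At s2: []~~(~q -> r) is false.
    At s3: []~~(~q -> r) is false.
  So <>[]~~(~q -> r) is false at s0.

No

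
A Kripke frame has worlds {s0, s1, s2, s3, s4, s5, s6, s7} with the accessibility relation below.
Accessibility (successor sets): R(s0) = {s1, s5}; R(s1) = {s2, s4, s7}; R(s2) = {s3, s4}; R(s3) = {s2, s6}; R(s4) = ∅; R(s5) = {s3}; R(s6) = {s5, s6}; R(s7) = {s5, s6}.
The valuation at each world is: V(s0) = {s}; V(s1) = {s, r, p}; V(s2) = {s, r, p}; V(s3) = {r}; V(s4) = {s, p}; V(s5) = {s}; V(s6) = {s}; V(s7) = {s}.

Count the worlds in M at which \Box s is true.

6

Recall that \Box ψ holds at a world iff ψ holds at every accessible world, and \Diamond ψ holds iff ψ holds at some accessible world.
Let φ = \Box s. Evaluate φ at each world:
  s0 (successors {s1, s5}): φ is true.
  s1 (successors {s2, s4, s7}): φ is true.
  s2 (successors {s3, s4}): φ is false.
  s3 (successors {s2, s6}): φ is true.
  s4 (successors ∅): φ is true.
  s5 (successors {s3}): φ is false.
  s6 (successors {s5, s6}): φ is true.
  s7 (successors {s5, s6}): φ is true.
For instance, at s1:
  At s1: \Box s requires s at every successor {s2, s4, s7}.
    At s2: s is true.
    At s4: s is true.
    At s7: s is true.
  So \Box s is true at s1.
Satisfying worlds: {s0, s1, s3, s4, s6, s7}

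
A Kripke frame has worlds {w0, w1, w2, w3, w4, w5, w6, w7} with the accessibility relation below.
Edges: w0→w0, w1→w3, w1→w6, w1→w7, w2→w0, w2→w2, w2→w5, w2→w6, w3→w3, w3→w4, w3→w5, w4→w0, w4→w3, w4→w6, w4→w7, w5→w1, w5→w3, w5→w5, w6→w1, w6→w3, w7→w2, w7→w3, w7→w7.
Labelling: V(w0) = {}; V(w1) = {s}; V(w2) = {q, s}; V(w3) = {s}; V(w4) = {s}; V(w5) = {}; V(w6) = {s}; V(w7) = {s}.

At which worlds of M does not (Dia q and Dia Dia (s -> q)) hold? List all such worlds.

Let φ = not (Dia q and Dia Dia (s -> q)). Evaluate φ at each world:
  w0 (successors {w0}): φ is true.
  w1 (successors {w3, w6, w7}): φ is true.
  w2 (successors {w0, w2, w5, w6}): φ is false.
  w3 (successors {w3, w4, w5}): φ is true.
  w4 (successors {w0, w3, w6, w7}): φ is true.
  w5 (successors {w1, w3, w5}): φ is true.
  w6 (successors {w1, w3}): φ is true.
  w7 (successors {w2, w3, w7}): φ is false.
For instance, at w7:
  At w7: Dia q and Dia Dia (s -> q) is true, so not (Dia q and Dia Dia (s -> q)) is false.
    At w7: Dia q is true, Dia Dia (s -> q) is true, so Dia q and Dia Dia (s -> q) is true.
      At w7: Dia q requires q at some successor in {w2, w3, w7}.
        q holds at w2, so Dia q is true at w7.
      At w7: Dia Dia (s -> q) requires Dia (s -> q) at some successor in {w2, w3, w7}.
        Dia (s -> q) holds at w2, so Dia Dia (s -> q) is true at w7.
Satisfying worlds: {w0, w1, w3, w4, w5, w6}

w0, w1, w3, w4, w5, w6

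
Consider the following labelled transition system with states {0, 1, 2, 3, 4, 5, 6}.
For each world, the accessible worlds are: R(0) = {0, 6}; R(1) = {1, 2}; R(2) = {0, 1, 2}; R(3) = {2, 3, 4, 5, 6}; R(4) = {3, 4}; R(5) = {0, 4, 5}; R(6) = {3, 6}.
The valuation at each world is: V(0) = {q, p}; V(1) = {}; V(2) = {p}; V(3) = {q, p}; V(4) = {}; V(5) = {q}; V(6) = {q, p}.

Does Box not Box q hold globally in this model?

Let φ = Box not Box q. Evaluate φ at each world:
  0 (successors {0, 6}): φ is false.
  1 (successors {1, 2}): φ is true.
  2 (successors {0, 1, 2}): φ is false.
  3 (successors {2, 3, 4, 5, 6}): φ is false.
  4 (successors {3, 4}): φ is true.
  5 (successors {0, 4, 5}): φ is false.
  6 (successors {3, 6}): φ is false.
Detail at 0 (counterexample):
  At 0: Box not Box q requires not Box q at every successor {0, 6}.
    not Box q fails at 0, so Box not Box q is false at 0.
      At 0: Box q is true, so not Box q is false.

No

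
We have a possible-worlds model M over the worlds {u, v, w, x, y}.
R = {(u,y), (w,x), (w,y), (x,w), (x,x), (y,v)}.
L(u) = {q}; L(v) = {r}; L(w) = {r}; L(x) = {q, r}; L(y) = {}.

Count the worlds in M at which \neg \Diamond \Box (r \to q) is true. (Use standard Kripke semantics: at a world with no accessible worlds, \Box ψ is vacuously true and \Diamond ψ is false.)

3

Let φ = \neg \Diamond \Box (r \to q). Evaluate φ at each world:
  u (successors {y}): φ is true.
  v (successors ∅): φ is true.
  w (successors {x, y}): φ is true.
  x (successors {w, x}): φ is false.
  y (successors {v}): φ is false.
For instance, at u:
  At u: \Diamond \Box (r \to q) is false, so \neg \Diamond \Box (r \to q) is true.
    At u: \Diamond \Box (r \to q) requires \Box (r \to q) at some successor in {y}.
      At y: \Box (r \to q) is false.
    So \Diamond \Box (r \to q) is false at u.
Satisfying worlds: {u, v, w}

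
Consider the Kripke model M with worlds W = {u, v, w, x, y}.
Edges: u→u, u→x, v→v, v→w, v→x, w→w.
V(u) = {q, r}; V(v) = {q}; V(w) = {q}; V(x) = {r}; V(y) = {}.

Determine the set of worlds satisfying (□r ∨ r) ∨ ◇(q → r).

u, v, x, y

Recall that □ψ holds at a world iff ψ holds at every accessible world, and ◇ψ holds iff ψ holds at some accessible world.
Let φ = (□r ∨ r) ∨ ◇(q → r). Evaluate φ at each world:
  u (successors {u, x}): φ is true.
  v (successors {v, w, x}): φ is true.
  w (successors {w}): φ is false.
  x (successors ∅): φ is true.
  y (successors ∅): φ is true.
For instance, at u:
  At u: □r ∨ r is true, ◇(q → r) is true, so (□r ∨ r) ∨ ◇(q → r) is true.
    At u: □r is true, r is true, so □r ∨ r is true.
      At u: □r requires r at every successor {u, x}.
        At u: r is true.
        At x: r is true.
      So □r is true at u.
    At u: ◇(q → r) requires q → r at some successor in {u, x}.
      q → r holds at u, so ◇(q → r) is true at u.
Satisfying worlds: {u, v, x, y}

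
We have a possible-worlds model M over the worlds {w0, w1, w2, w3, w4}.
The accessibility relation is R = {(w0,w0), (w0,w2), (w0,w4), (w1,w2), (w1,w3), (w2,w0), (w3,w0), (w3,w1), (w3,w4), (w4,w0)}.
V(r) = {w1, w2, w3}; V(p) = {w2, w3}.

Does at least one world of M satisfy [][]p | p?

Let φ = [][]p | p. Evaluate φ at each world:
  w0 (successors {w0, w2, w4}): φ is false.
  w1 (successors {w2, w3}): φ is false.
  w2 (successors {w0}): φ is true.
  w3 (successors {w0, w1, w4}): φ is true.
  w4 (successors {w0}): φ is false.
Detail at w2 (witness):
  At w2: [][]p is false, p is true, so [][]p | p is true.
    At w2: [][]p requires []p at every successor {w0}.
      []p fails at w0, so [][]p is false at w2.

Yes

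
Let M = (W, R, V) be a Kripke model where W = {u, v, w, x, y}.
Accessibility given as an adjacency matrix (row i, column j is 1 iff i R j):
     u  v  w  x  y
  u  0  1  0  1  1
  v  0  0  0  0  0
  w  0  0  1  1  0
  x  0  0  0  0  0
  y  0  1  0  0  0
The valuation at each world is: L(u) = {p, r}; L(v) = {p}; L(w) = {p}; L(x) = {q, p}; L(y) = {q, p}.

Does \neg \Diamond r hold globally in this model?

Let φ = \neg \Diamond r. Evaluate φ at each world:
  u (successors {v, x, y}): φ is true.
  v (successors ∅): φ is true.
  w (successors {w, x}): φ is true.
  x (successors ∅): φ is true.
  y (successors {v}): φ is true.
For instance, at u:
  At u: \Diamond r is false, so \neg \Diamond r is true.
    At u: \Diamond r requires r at some successor in {v, x, y}.
      At v: r is false.
      At x: r is false.
      At y: r is false.
    So \Diamond r is false at u.

Yes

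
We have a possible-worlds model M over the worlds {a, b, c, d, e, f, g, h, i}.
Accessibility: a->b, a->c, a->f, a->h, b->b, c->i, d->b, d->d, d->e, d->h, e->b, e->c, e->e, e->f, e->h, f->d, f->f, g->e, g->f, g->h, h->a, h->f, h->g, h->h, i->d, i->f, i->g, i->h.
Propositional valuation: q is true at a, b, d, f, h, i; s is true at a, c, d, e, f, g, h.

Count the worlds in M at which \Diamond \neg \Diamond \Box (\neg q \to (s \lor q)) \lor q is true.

6

Let φ = \Diamond \neg \Diamond \Box (\neg q \to (s \lor q)) \lor q. Evaluate φ at each world:
  a (successors {b, c, f, h}): φ is true.
  b (successors {b}): φ is true.
  c (successors {i}): φ is false.
  d (successors {b, d, e, h}): φ is true.
  e (successors {b, c, e, f, h}): φ is false.
  f (successors {d, f}): φ is true.
  g (successors {e, f, h}): φ is false.
  h (successors {a, f, g, h}): φ is true.
  i (successors {d, f, g, h}): φ is true.
For instance, at d:
  At d: \Diamond \neg \Diamond \Box (\neg q \to (s \lor q)) is false, q is true, so \Diamond \neg \Diamond \Box (\neg q \to (s \lor q)) \lor q is true.
    At d: \Diamond \neg \Diamond \Box (\neg q \to (s \lor q)) requires \neg \Diamond \Box (\neg q \to (s \lor q)) at some successor in {b, d, e, h}.
      At b: \neg \Diamond \Box (\neg q \to (s \lor q)) is false.
      At d: \neg \Diamond \Box (\neg q \to (s \lor q)) is false.
      At e: \neg \Diamond \Box (\neg q \to (s \lor q)) is false.
      At h: \neg \Diamond \Box (\neg q \to (s \lor q)) is false.
    So \Diamond \neg \Diamond \Box (\neg q \to (s \lor q)) is false at d.
Satisfying worlds: {a, b, d, f, h, i}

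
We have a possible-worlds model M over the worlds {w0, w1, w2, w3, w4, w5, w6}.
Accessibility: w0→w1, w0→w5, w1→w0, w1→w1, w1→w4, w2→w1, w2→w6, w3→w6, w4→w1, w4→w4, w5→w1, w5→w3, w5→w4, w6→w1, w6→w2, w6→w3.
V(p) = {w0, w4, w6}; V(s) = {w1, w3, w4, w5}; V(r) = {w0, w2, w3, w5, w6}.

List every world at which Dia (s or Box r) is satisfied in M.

w0, w1, w2, w4, w5, w6

Let φ = Dia (s or Box r). Evaluate φ at each world:
  w0 (successors {w1, w5}): φ is true.
  w1 (successors {w0, w1, w4}): φ is true.
  w2 (successors {w1, w6}): φ is true.
  w3 (successors {w6}): φ is false.
  w4 (successors {w1, w4}): φ is true.
  w5 (successors {w1, w3, w4}): φ is true.
  w6 (successors {w1, w2, w3}): φ is true.
For instance, at w1:
  At w1: Dia (s or Box r) requires s or Box r at some successor in {w0, w1, w4}.
    s or Box r holds at w1, so Dia (s or Box r) is true at w1.
      At w1: s is true, Box r is false, so s or Box r is true.
Satisfying worlds: {w0, w1, w2, w4, w5, w6}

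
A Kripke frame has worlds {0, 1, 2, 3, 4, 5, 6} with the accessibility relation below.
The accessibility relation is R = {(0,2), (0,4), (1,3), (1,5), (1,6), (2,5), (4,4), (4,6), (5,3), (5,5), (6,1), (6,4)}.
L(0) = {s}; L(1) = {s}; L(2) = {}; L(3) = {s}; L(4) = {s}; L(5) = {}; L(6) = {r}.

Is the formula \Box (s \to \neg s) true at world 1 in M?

No

At 1: \Box (s \to \neg s) requires s \to \neg s at every successor {3, 5, 6}.
  s \to \neg s fails at 3, so \Box (s \to \neg s) is false at 1.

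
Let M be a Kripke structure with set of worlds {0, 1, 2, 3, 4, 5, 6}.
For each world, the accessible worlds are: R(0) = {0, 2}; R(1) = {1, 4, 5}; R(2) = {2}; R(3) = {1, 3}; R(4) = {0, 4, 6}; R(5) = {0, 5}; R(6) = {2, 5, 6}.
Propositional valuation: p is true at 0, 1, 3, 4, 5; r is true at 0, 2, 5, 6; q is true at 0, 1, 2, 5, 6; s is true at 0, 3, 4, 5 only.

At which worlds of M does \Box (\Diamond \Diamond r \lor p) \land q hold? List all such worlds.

0, 1, 2, 5, 6

Recall that \Box ψ holds at a world iff ψ holds at every accessible world, and \Diamond ψ holds iff ψ holds at some accessible world.
Let φ = \Box (\Diamond \Diamond r \lor p) \land q. Evaluate φ at each world:
  0 (successors {0, 2}): φ is true.
  1 (successors {1, 4, 5}): φ is true.
  2 (successors {2}): φ is true.
  3 (successors {1, 3}): φ is false.
  4 (successors {0, 4, 6}): φ is false.
  5 (successors {0, 5}): φ is true.
  6 (successors {2, 5, 6}): φ is true.
For instance, at 4:
  At 4: \Box (\Diamond \Diamond r \lor p) is true, q is false, so \Box (\Diamond \Diamond r \lor p) \land q is false.
    At 4: \Box (\Diamond \Diamond r \lor p) requires \Diamond \Diamond r \lor p at every successor {0, 4, 6}.
      At 0: \Diamond \Diamond r \lor p is true.
      At 4: \Diamond \Diamond r \lor p is true.
      At 6: \Diamond \Diamond r \lor p is true.
    So \Box (\Diamond \Diamond r \lor p) is true at 4.
Satisfying worlds: {0, 1, 2, 5, 6}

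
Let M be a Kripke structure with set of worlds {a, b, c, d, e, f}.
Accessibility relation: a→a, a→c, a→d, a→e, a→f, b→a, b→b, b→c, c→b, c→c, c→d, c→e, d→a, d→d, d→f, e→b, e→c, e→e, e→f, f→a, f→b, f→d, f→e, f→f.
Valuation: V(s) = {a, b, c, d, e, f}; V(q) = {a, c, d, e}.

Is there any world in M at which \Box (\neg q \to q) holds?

No

Let φ = \Box (\neg q \to q). Evaluate φ at each world:
  a (successors {a, c, d, e, f}): φ is false.
  b (successors {a, b, c}): φ is false.
  c (successors {b, c, d, e}): φ is false.
  d (successors {a, d, f}): φ is false.
  e (successors {b, c, e, f}): φ is false.
  f (successors {a, b, d, e, f}): φ is false.
For instance, at d:
  At d: \Box (\neg q \to q) requires \neg q \to q at every successor {a, d, f}.
    \neg q \to q fails at f, so \Box (\neg q \to q) is false at d.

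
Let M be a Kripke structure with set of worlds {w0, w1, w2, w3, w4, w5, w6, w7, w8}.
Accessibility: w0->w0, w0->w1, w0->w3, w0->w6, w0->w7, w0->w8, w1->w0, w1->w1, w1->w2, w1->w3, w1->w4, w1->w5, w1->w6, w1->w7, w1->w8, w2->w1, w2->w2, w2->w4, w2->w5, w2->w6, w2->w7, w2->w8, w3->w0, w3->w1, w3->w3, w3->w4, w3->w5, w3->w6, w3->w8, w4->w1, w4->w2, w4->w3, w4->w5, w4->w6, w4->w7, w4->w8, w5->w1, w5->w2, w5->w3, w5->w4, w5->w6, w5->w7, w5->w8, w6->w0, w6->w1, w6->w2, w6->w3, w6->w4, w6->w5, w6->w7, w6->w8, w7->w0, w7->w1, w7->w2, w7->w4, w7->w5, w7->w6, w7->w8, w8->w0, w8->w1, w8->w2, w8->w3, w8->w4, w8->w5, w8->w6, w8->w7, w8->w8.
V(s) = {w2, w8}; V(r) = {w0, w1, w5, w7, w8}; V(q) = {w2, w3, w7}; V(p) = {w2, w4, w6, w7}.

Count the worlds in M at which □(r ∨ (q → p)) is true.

2

Let φ = □(r ∨ (q → p)). Evaluate φ at each world:
  w0 (successors {w0, w1, w3, w6, w7, w8}): φ is false.
  w1 (successors {w0, w1, w2, w3, w4, w5, w6, w7, w8}): φ is false.
  w2 (successors {w1, w2, w4, w5, w6, w7, w8}): φ is true.
  w3 (successors {w0, w1, w3, w4, w5, w6, w8}): φ is false.
  w4 (successors {w1, w2, w3, w5, w6, w7, w8}): φ is false.
  w5 (successors {w1, w2, w3, w4, w6, w7, w8}): φ is false.
  w6 (successors {w0, w1, w2, w3, w4, w5, w7, w8}): φ is false.
  w7 (successors {w0, w1, w2, w4, w5, w6, w8}): φ is true.
  w8 (successors {w0, w1, w2, w3, w4, w5, w6, w7, w8}): φ is false.
For instance, at w1:
  At w1: □(r ∨ (q → p)) requires r ∨ (q → p) at every successor {w0, w1, w2, w3, w4, w5, w6, w7, w8}.
    r ∨ (q → p) fails at w3, so □(r ∨ (q → p)) is false at w1.
Satisfying worlds: {w2, w7}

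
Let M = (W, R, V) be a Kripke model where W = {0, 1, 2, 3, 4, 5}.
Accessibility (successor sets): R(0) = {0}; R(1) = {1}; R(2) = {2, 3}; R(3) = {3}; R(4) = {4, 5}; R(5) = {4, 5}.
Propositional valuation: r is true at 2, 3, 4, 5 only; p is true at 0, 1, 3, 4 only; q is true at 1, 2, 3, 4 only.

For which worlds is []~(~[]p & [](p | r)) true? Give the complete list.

0, 1, 3

Let φ = []~(~[]p & [](p | r)). Evaluate φ at each world:
  0 (successors {0}): φ is true.
  1 (successors {1}): φ is true.
  2 (successors {2, 3}): φ is false.
  3 (successors {3}): φ is true.
  4 (successors {4, 5}): φ is false.
  5 (successors {4, 5}): φ is false.
For instance, at 3:
  At 3: []~(~[]p & [](p | r)) requires ~(~[]p & [](p | r)) at every successor {3}.
      At 3: ~[]p & [](p | r) is false, so ~(~[]p & [](p | r)) is true.
  So []~(~[]p & [](p | r)) is true at 3.
Satisfying worlds: {0, 1, 3}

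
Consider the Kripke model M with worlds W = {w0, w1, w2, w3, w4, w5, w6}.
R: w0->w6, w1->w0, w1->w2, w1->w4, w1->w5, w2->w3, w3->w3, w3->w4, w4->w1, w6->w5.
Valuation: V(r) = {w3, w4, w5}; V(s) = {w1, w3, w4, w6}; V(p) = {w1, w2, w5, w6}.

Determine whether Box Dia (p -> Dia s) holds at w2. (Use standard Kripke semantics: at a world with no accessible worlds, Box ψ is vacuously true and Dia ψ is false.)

At w2: Box Dia (p -> Dia s) requires Dia (p -> Dia s) at every successor {w3}.
    At w3: Dia (p -> Dia s) requires p -> Dia s at some successor in {w3, w4}.
      p -> Dia s holds at w3, so Dia (p -> Dia s) is true at w3.
So Box Dia (p -> Dia s) is true at w2.

Yes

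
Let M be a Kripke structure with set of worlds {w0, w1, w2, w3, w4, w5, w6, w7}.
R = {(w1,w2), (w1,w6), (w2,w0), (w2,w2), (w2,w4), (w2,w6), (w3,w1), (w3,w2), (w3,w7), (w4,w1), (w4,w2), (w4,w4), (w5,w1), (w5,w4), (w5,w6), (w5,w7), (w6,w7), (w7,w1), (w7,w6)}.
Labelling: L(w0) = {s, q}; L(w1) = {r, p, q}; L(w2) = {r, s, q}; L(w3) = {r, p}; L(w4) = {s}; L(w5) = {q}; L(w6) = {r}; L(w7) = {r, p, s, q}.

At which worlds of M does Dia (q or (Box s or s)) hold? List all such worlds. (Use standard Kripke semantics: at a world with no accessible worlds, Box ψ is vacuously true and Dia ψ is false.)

w1, w2, w3, w4, w5, w6, w7

Recall that Box ψ holds at a world iff ψ holds at every accessible world, and Dia ψ holds iff ψ holds at some accessible world.
Let φ = Dia (q or (Box s or s)). Evaluate φ at each world:
  w0 (successors ∅): φ is false.
  w1 (successors {w2, w6}): φ is true.
  w2 (successors {w0, w2, w4, w6}): φ is true.
  w3 (successors {w1, w2, w7}): φ is true.
  w4 (successors {w1, w2, w4}): φ is true.
  w5 (successors {w1, w4, w6, w7}): φ is true.
  w6 (successors {w7}): φ is true.
  w7 (successors {w1, w6}): φ is true.
For instance, at w7:
  At w7: Dia (q or (Box s or s)) requires q or (Box s or s) at some successor in {w1, w6}.
    q or (Box s or s) holds at w1, so Dia (q or (Box s or s)) is true at w7.
      At w1: q is true, Box s or s is false, so q or (Box s or s) is true.
Satisfying worlds: {w1, w2, w3, w4, w5, w6, w7}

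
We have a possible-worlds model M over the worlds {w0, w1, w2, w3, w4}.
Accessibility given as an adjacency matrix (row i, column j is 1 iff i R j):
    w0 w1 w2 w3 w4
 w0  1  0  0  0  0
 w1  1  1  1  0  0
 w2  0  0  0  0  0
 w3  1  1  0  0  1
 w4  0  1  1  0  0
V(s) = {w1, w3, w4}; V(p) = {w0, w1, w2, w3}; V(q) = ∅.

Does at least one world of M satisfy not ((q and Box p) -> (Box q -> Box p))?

No

Let φ = not ((q and Box p) -> (Box q -> Box p)). Evaluate φ at each world:
  w0 (successors {w0}): φ is false.
  w1 (successors {w0, w1, w2}): φ is false.
  w2 (successors ∅): φ is false.
  w3 (successors {w0, w1, w4}): φ is false.
  w4 (successors {w1, w2}): φ is false.
For instance, at w4:
  At w4: (q and Box p) -> (Box q -> Box p) is true, so not ((q and Box p) -> (Box q -> Box p)) is false.
    At w4: q and Box p is false, Box q -> Box p is true, so (q and Box p) -> (Box q -> Box p) is true.
      At w4: q is false, Box p is true, so q and Box p is false.
      At w4: Box q is false, Box p is true, so Box q -> Box p is true.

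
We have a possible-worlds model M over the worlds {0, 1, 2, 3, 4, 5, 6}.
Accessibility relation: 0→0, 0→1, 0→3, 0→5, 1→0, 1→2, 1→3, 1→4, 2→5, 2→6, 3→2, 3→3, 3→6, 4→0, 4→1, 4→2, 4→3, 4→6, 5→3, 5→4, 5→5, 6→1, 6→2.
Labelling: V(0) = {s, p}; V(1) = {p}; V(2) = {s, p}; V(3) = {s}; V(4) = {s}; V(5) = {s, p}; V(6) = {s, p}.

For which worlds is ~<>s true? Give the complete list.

none

Let φ = ~<>s. Evaluate φ at each world:
  0 (successors {0, 1, 3, 5}): φ is false.
  1 (successors {0, 2, 3, 4}): φ is false.
  2 (successors {5, 6}): φ is false.
  3 (successors {2, 3, 6}): φ is false.
  4 (successors {0, 1, 2, 3, 6}): φ is false.
  5 (successors {3, 4, 5}): φ is false.
  6 (successors {1, 2}): φ is false.
For instance, at 1:
  At 1: <>s is true, so ~<>s is false.
    At 1: <>s requires s at some successor in {0, 2, 3, 4}.
      s holds at 0, so <>s is true at 1.
Satisfying worlds: none.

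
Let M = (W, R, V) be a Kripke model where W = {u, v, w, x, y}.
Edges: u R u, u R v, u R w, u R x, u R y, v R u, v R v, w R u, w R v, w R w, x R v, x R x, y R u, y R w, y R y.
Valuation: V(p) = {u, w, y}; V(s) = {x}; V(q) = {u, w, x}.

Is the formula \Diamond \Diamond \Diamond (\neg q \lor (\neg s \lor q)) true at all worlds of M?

Let φ = \Diamond \Diamond \Diamond (\neg q \lor (\neg s \lor q)). Evaluate φ at each world:
  u (successors {u, v, w, x, y}): φ is true.
  v (successors {u, v}): φ is true.
  w (successors {u, v, w}): φ is true.
  x (successors {v, x}): φ is true.
  y (successors {u, w, y}): φ is true.
For instance, at w:
  At w: \Diamond \Diamond \Diamond (\neg q \lor (\neg s \lor q)) requires \Diamond \Diamond (\neg q \lor (\neg s \lor q)) at some successor in {u, v, w}.
    \Diamond \Diamond (\neg q \lor (\neg s \lor q)) holds at u, so \Diamond \Diamond \Diamond (\neg q \lor (\neg s \lor q)) is true at w.
      At u: \Diamond \Diamond (\neg q \lor (\neg s \lor q)) requires \Diamond (\neg q \lor (\neg s \lor q)) at some successor in {u, v, w, x, y}.
        \Diamond (\neg q \lor (\neg s \lor q)) holds at u, so \Diamond \Diamond (\neg q \lor (\neg s \lor q)) is true at u.

Yes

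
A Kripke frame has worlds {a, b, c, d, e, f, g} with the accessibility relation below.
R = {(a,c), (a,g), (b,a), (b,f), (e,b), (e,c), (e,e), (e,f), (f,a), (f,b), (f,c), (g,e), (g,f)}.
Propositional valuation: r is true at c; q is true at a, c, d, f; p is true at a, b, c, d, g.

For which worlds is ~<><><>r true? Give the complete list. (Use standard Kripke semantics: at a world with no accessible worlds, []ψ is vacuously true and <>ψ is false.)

c, d

Let φ = ~<><><>r. Evaluate φ at each world:
  a (successors {c, g}): φ is false.
  b (successors {a, f}): φ is false.
  c (successors ∅): φ is true.
  d (successors ∅): φ is true.
  e (successors {b, c, e, f}): φ is false.
  f (successors {a, b, c}): φ is false.
  g (successors {e, f}): φ is false.
For instance, at b:
  At b: <><><>r is true, so ~<><><>r is false.
    At b: <><><>r requires <><>r at some successor in {a, f}.
      <><>r holds at f, so <><><>r is true at b.
Satisfying worlds: {c, d}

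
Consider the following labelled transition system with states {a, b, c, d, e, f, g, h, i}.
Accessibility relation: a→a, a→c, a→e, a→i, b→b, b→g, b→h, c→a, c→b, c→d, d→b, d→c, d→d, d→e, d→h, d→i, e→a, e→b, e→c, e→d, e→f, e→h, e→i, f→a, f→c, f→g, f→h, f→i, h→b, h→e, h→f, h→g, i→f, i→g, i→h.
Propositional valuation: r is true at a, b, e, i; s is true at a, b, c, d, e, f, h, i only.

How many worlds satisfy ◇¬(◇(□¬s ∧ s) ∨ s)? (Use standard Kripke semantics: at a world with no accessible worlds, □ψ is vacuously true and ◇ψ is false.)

4

Recall that □ψ holds at a world iff ψ holds at every accessible world, and ◇ψ holds iff ψ holds at some accessible world.
Let φ = ◇¬(◇(□¬s ∧ s) ∨ s). Evaluate φ at each world:
  a (successors {a, c, e, i}): φ is false.
  b (successors {b, g, h}): φ is true.
  c (successors {a, b, d}): φ is false.
  d (successors {b, c, d, e, h, i}): φ is false.
  e (successors {a, b, c, d, f, h, i}): φ is false.
  f (successors {a, c, g, h, i}): φ is true.
  g (successors ∅): φ is false.
  h (successors {b, e, f, g}): φ is true.
  i (successors {f, g, h}): φ is true.
For instance, at i:
  At i: ◇¬(◇(□¬s ∧ s) ∨ s) requires ¬(◇(□¬s ∧ s) ∨ s) at some successor in {f, g, h}.
    ¬(◇(□¬s ∧ s) ∨ s) holds at g, so ◇¬(◇(□¬s ∧ s) ∨ s) is true at i.
      At g: ◇(□¬s ∧ s) ∨ s is false, so ¬(◇(□¬s ∧ s) ∨ s) is true.
Satisfying worlds: {b, f, h, i}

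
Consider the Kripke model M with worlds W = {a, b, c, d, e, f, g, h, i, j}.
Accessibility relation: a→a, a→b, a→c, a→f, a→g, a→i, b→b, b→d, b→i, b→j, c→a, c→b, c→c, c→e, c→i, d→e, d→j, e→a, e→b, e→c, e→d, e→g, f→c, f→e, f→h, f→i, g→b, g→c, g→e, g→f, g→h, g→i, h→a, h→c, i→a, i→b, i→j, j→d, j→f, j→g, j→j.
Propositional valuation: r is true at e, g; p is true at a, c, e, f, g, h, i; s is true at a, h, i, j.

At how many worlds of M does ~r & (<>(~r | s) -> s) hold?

4

Recall that <>ψ holds at a world iff ψ holds at some accessible world.
Let φ = ~r & (<>(~r | s) -> s). Evaluate φ at each world:
  a (successors {a, b, c, f, g, i}): φ is true.
  b (successors {b, d, i, j}): φ is false.
  c (successors {a, b, c, e, i}): φ is false.
  d (successors {e, j}): φ is false.
  e (successors {a, b, c, d, g}): φ is false.
  f (successors {c, e, h, i}): φ is false.
  g (successors {b, c, e, f, h, i}): φ is false.
  h (successors {a, c}): φ is true.
  i (successors {a, b, j}): φ is true.
  j (successors {d, f, g, j}): φ is true.
For instance, at b:
  At b: ~r is true, <>(~r | s) -> s is false, so ~r & (<>(~r | s) -> s) is false.
    At b: <>(~r | s) is true, s is false, so <>(~r | s) -> s is false.
      At b: <>(~r | s) requires ~r | s at some successor in {b, d, i, j}.
        ~r | s holds at b, so <>(~r | s) is true at b.
Satisfying worlds: {a, h, i, j}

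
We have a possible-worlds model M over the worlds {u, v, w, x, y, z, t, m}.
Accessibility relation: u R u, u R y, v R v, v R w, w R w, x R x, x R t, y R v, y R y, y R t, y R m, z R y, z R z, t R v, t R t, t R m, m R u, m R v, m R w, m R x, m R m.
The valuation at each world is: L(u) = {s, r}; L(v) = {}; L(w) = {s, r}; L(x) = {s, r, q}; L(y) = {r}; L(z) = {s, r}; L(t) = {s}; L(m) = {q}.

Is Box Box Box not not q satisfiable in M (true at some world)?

Let φ = Box Box Box not not q. Evaluate φ at each world:
  u (successors {u, y}): φ is false.
  v (successors {v, w}): φ is false.
  w (successors {w}): φ is false.
  x (successors {x, t}): φ is false.
  y (successors {v, y, t, m}): φ is false.
  z (successors {y, z}): φ is false.
  t (successors {v, t, m}): φ is false.
  m (successors {u, v, w, x, m}): φ is false.
For instance, at m:
  At m: Box Box Box not not q requires Box Box not not q at every successor {u, v, w, x, m}.
    Box Box not not q fails at u, so Box Box Box not not q is false at m.
      At u: Box Box not not q requires Box not not q at every successor {u, y}.
        Box not not q fails at u, so Box Box not not q is false at u.

No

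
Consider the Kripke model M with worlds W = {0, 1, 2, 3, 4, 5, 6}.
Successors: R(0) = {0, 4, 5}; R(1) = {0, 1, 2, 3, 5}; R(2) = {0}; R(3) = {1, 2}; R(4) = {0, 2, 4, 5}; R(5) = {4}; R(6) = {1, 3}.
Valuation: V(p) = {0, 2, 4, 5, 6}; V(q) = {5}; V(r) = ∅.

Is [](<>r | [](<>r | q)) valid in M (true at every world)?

Let φ = [](<>r | [](<>r | q)). Evaluate φ at each world:
  0 (successors {0, 4, 5}): φ is false.
  1 (successors {0, 1, 2, 3, 5}): φ is false.
  2 (successors {0}): φ is false.
  3 (successors {1, 2}): φ is false.
  4 (successors {0, 2, 4, 5}): φ is false.
  5 (successors {4}): φ is false.
  6 (successors {1, 3}): φ is false.
Detail at 0 (counterexample):
  At 0: [](<>r | [](<>r | q)) requires <>r | [](<>r | q) at every successor {0, 4, 5}.
    <>r | [](<>r | q) fails at 0, so [](<>r | [](<>r | q)) is false at 0.
      At 0: <>r is false, [](<>r | q) is false, so <>r | [](<>r | q) is false.

No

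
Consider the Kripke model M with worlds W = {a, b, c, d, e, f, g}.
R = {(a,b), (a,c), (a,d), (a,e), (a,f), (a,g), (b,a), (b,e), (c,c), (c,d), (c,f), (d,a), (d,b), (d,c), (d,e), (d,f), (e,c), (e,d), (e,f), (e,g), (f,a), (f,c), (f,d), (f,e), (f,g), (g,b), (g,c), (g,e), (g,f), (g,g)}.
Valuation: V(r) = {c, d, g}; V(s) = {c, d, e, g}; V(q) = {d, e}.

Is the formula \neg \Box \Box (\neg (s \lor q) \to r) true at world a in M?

Yes

Recall that \Box ψ holds at a world iff ψ holds at every accessible world, and \Diamond ψ holds iff ψ holds at some accessible world.
At a: \Box \Box (\neg (s \lor q) \to r) is false, so \neg \Box \Box (\neg (s \lor q) \to r) is true.
  At a: \Box \Box (\neg (s \lor q) \to r) requires \Box (\neg (s \lor q) \to r) at every successor {b, c, d, e, f, g}.
    \Box (\neg (s \lor q) \to r) fails at b, so \Box \Box (\neg (s \lor q) \to r) is false at a.
      At b: \Box (\neg (s \lor q) \to r) requires \neg (s \lor q) \to r at every successor {a, e}.
        \neg (s \lor q) \to r fails at a, so \Box (\neg (s \lor q) \to r) is false at b.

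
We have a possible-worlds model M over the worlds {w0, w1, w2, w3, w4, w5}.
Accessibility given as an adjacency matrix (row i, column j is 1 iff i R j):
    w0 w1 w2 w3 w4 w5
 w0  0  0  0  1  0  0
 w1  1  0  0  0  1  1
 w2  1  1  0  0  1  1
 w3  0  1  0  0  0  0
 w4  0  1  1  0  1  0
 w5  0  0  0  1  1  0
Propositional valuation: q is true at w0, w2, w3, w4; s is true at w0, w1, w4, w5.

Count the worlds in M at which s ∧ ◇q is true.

Recall that ◇ψ holds at a world iff ψ holds at some accessible world.
Let φ = s ∧ ◇q. Evaluate φ at each world:
  w0 (successors {w3}): φ is true.
  w1 (successors {w0, w4, w5}): φ is true.
  w2 (successors {w0, w1, w4, w5}): φ is false.
  w3 (successors {w1}): φ is false.
  w4 (successors {w1, w2, w4}): φ is true.
  w5 (successors {w3, w4}): φ is true.
For instance, at w4:
  At w4: s is true, ◇q is true, so s ∧ ◇q is true.
    At w4: ◇q requires q at some successor in {w1, w2, w4}.
      q holds at w2, so ◇q is true at w4.
Satisfying worlds: {w0, w1, w4, w5}

4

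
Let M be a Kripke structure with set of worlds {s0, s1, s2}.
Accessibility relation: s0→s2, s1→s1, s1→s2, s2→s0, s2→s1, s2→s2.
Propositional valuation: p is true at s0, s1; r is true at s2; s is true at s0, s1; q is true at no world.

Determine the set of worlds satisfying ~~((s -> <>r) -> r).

Let φ = ~~((s -> <>r) -> r). Evaluate φ at each world:
  s0 (successors {s2}): φ is false.
  s1 (successors {s1, s2}): φ is false.
  s2 (successors {s0, s1, s2}): φ is true.
For instance, at s2:
  At s2: ~((s -> <>r) -> r) is false, so ~~((s -> <>r) -> r) is true.
    At s2: (s -> <>r) -> r is true, so ~((s -> <>r) -> r) is false.
      At s2: s -> <>r is true, r is true, so (s -> <>r) -> r is true.
Satisfying worlds: {s2}

s2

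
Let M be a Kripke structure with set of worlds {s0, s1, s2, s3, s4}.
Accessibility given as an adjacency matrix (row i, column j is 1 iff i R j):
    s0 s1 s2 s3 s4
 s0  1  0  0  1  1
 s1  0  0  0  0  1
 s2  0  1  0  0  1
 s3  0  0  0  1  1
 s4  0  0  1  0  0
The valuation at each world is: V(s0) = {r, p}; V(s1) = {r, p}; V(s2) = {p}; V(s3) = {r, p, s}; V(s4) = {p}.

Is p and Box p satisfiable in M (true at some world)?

Yes

Let φ = p and Box p. Evaluate φ at each world:
  s0 (successors {s0, s3, s4}): φ is true.
  s1 (successors {s4}): φ is true.
  s2 (successors {s1, s4}): φ is true.
  s3 (successors {s3, s4}): φ is true.
  s4 (successors {s2}): φ is true.
Detail at s0 (witness):
  At s0: p is true, Box p is true, so p and Box p is true.
    At s0: Box p requires p at every successor {s0, s3, s4}.
      At s0: p is true.
      At s3: p is true.
      At s4: p is true.
    So Box p is true at s0.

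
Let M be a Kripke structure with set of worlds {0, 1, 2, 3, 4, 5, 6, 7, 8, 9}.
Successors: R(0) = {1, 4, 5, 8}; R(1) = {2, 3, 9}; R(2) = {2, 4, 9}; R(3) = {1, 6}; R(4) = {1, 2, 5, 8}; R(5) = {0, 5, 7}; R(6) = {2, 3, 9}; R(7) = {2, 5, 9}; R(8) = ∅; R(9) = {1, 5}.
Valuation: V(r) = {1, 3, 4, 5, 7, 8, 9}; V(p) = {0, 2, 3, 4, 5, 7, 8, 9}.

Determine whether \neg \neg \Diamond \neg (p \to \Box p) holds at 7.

At 7: \neg \Diamond \neg (p \to \Box p) is false, so \neg \neg \Diamond \neg (p \to \Box p) is true.
  At 7: \Diamond \neg (p \to \Box p) is true, so \neg \Diamond \neg (p \to \Box p) is false.
    At 7: \Diamond \neg (p \to \Box p) requires \neg (p \to \Box p) at some successor in {2, 5, 9}.
      \neg (p \to \Box p) holds at 9, so \Diamond \neg (p \to \Box p) is true at 7.

Yes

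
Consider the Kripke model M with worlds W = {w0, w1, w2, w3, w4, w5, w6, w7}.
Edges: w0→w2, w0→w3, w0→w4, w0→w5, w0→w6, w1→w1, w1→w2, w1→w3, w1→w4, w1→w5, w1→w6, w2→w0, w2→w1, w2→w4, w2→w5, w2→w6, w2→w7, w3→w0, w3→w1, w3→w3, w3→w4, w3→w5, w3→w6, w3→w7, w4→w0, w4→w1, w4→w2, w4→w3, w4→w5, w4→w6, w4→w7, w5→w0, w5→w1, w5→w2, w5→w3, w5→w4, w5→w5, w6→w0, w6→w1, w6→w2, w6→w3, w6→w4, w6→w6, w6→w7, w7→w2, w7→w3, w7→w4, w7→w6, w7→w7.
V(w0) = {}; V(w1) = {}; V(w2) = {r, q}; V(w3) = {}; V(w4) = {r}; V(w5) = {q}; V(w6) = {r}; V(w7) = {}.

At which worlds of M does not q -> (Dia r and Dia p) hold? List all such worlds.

Recall that Dia ψ holds at a world iff ψ holds at some accessible world.
Let φ = not q -> (Dia r and Dia p). Evaluate φ at each world:
  w0 (successors {w2, w3, w4, w5, w6}): φ is false.
  w1 (successors {w1, w2, w3, w4, w5, w6}): φ is false.
  w2 (successors {w0, w1, w4, w5, w6, w7}): φ is true.
  w3 (successors {w0, w1, w3, w4, w5, w6, w7}): φ is false.
  w4 (successors {w0, w1, w2, w3, w5, w6, w7}): φ is false.
  w5 (successors {w0, w1, w2, w3, w4, w5}): φ is true.
  w6 (successors {w0, w1, w2, w3, w4, w6, w7}): φ is false.
  w7 (successors {w2, w3, w4, w6, w7}): φ is false.
For instance, at w6:
  At w6: not q is true, Dia r and Dia p is false, so not q -> (Dia r and Dia p) is false.
    At w6: Dia r is true, Dia p is false, so Dia r and Dia p is false.
      At w6: Dia r requires r at some successor in {w0, w1, w2, w3, w4, w6, w7}.
        r holds at w2, so Dia r is true at w6.
      At w6: Dia p requires p at some successor in {w0, w1, w2, w3, w4, w6, w7}.
        At w0: p is false.
        At w1: p is false.
        At w2: p is false.
        At w3: p is false.
        At w4: p is false.
        At w6: p is false.
        At w7: p is false.
      So Dia p is false at w6.
Satisfying worlds: {w2, w5}

w2, w5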